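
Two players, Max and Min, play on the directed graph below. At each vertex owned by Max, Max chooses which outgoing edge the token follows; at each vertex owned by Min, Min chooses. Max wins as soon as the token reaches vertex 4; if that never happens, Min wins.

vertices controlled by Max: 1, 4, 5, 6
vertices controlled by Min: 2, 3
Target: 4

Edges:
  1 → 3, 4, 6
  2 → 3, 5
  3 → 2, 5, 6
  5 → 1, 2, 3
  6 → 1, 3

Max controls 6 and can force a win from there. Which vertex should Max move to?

A0 = {4}
A1: add {1} — 1 (Max) has 1→4.
A2: add {5, 6} — 5 (Max) has 5→1; 6 (Max) has 6→1.
A3 = A2; e.g. 2 (Min) can still go to 3. Fixed point.
From 6, successor 1 is in the attractor (rank 1); the other successor 3 is not.

1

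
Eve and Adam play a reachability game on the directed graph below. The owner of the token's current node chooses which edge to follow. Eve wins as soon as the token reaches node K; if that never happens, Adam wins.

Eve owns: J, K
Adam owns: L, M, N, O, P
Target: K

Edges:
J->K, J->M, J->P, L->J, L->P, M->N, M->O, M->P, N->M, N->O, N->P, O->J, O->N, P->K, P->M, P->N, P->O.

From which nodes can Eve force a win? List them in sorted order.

J, K

A0 = {K}
A1: add {J} — J (Eve) has J→K.
A2 = A1; e.g. L (Adam) can still go to P. Fixed point.
Eve's winning region = {J, K}.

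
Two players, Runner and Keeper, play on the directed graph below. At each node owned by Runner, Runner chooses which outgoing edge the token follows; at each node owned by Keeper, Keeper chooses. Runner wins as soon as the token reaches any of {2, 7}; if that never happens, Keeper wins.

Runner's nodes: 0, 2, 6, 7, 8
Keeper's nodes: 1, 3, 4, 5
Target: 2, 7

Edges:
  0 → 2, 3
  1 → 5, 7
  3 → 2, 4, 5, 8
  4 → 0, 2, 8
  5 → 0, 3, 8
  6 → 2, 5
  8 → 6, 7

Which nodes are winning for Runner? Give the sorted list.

0, 2, 4, 6, 7, 8

A0 = {2, 7}
A1: add {0, 6, 8} — 0 (Runner) has 0→2; 6 (Runner) has 6→2; 8 (Runner) has 8→7.
A2: add {4} — 4 (Keeper): all of {0, 2, 8} already in.
A3 = A2; e.g. 1 (Keeper) can still go to 5. Fixed point.
Runner's winning region = {0, 2, 4, 6, 7, 8}.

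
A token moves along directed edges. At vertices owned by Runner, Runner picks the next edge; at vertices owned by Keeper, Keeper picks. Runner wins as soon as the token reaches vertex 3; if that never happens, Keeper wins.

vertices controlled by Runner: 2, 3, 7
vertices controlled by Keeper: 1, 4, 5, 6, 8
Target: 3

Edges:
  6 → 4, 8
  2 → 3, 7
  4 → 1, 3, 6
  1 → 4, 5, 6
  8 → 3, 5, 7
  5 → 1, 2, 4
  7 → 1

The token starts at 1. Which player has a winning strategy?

A0 = {3}
A1: add {2} — 2 (Runner) has 2→3.
A2 = A1; e.g. 1 (Keeper) can still go to 4. Fixed point.
1 never enters the attractor, so Keeper can avoid the target forever.

Keeper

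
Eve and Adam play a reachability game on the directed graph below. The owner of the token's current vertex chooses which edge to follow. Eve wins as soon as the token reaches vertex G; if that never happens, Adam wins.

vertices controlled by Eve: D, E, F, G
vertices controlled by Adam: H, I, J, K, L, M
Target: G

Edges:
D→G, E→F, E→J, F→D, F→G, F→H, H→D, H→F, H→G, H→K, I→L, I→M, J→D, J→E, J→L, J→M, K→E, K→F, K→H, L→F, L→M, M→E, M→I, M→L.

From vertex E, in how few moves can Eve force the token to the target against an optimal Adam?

A0 = {G}
A1: add {D, F} — D (Eve) has D→G; F (Eve) has F→G.
A2: add {E} — E (Eve) has E→F.
A3 = A2; e.g. H (Adam) can still go to K. Fixed point.
E enters the attractor at level 2, so Eve can force the target in 2 moves from there.

2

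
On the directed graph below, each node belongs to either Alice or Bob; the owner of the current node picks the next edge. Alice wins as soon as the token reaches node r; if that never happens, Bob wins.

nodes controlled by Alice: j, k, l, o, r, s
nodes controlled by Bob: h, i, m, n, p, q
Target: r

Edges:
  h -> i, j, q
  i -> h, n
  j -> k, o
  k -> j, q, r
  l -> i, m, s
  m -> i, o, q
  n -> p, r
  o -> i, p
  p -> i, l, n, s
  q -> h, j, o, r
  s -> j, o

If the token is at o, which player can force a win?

A0 = {r}
A1: add {k} — k (Alice) has k→r.
A2: add {j} — j (Alice) has j→k.
A3: add {s} — s (Alice) has s→j.
A4: add {l} — l (Alice) has l→s.
A5 = A4; e.g. h (Bob) can still go to i. Fixed point.
o never enters the attractor, so Bob can avoid the target forever.

Bob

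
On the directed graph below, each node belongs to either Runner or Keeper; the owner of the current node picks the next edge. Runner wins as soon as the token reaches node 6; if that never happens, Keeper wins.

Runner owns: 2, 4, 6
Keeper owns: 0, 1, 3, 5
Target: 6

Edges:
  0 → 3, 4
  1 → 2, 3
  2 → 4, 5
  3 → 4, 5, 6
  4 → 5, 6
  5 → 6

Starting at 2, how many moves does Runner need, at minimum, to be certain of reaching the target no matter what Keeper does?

2

A0 = {6}
A1: add {4, 5} — 4 (Runner) has 4→6; 5 (Keeper): all of {6} already in.
A2: add {2, 3} — 2 (Runner) has 2→4; 3 (Keeper): all of {4, 5, 6} already in.
2 enters the attractor at level 2, so Runner can force the target in 2 moves from there.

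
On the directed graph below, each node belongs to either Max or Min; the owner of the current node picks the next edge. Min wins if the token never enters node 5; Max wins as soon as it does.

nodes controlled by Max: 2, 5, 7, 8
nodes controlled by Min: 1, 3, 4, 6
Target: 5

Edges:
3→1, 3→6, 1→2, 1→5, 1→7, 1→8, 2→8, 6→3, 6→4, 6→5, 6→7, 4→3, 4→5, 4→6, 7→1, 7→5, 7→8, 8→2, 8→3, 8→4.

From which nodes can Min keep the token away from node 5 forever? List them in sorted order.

A0 = {5}
A1: add {7} — 7 (Max) has 7→5.
A2 = A1; e.g. 1 (Min) can still go to 2. Fixed point.
Max's attractor = {5, 7}; Min avoids the target exactly from the complement.

1, 2, 3, 4, 6, 8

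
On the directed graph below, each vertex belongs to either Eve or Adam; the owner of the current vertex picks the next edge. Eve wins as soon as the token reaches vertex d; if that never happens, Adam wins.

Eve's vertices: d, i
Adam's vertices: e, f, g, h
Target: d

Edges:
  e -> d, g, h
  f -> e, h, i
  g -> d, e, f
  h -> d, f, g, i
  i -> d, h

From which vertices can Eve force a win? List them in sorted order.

A0 = {d}
A1: add {i} — i (Eve) has i→d.
A2 = A1; e.g. e (Adam) can still go to g. Fixed point.
Eve's winning region = {d, i}.

d, i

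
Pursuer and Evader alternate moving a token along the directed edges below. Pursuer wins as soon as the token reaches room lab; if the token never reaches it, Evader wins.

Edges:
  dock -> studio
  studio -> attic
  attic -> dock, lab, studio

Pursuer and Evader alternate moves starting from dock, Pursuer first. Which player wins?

Track states (vertex, player-to-move).
A0 = {(lab,Pursuer), (lab,Evader)}
A1: add {(attic,Pursuer)}.
A2: add {(studio,Evader)}.
A3: add {(dock,Pursuer)}.
(dock,Pursuer) ∈ A3 ⇒ Pursuer forces the target.

Pursuer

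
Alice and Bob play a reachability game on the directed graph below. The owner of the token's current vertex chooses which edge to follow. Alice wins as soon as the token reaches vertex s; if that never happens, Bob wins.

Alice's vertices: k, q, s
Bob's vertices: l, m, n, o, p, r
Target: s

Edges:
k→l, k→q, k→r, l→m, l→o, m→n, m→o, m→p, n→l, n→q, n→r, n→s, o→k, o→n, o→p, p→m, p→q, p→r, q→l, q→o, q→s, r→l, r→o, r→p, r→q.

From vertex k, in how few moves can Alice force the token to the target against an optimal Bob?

2

A0 = {s}
A1: add {q} — q (Alice) has q→s.
A2: add {k} — k (Alice) has k→q.
A3 = A2; e.g. l (Bob) can still go to m. Fixed point.
k enters the attractor at level 2, so Alice can force the target in 2 moves from there.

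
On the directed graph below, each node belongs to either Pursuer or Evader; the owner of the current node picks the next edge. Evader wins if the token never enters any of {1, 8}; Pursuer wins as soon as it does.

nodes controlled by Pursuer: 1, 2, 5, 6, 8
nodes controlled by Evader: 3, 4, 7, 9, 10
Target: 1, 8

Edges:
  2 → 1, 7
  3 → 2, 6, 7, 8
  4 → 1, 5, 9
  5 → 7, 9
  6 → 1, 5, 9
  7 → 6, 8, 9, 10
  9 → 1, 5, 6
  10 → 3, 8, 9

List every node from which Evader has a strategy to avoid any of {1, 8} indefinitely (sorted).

A0 = {1, 8}
A1: add {2, 6} — 2 (Pursuer) has 2→1; 6 (Pursuer) has 6→1.
A2 = A1; e.g. 3 (Evader) can still go to 7. Fixed point.
Pursuer's attractor = {1, 2, 6, 8}; Evader avoids the target exactly from the complement.

3, 4, 5, 7, 9, 10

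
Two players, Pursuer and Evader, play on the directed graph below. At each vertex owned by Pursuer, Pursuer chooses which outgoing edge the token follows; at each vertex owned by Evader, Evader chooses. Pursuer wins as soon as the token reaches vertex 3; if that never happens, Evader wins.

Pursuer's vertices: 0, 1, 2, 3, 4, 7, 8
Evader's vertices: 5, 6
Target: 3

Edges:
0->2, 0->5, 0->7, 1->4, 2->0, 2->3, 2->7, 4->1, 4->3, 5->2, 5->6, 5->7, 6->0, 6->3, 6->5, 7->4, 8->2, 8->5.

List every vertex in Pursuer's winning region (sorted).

0, 1, 2, 3, 4, 7, 8

A0 = {3}
A1: add {2, 4} — 2 (Pursuer) has 2→3; 4 (Pursuer) has 4→3.
A2: add {0, 1, 7, 8} — 0 (Pursuer) has 0→2; 1 (Pursuer) has 1→4; 7 (Pursuer) has 7→4; 8 (Pursuer) has 8→2.
A3 = A2; e.g. 5 (Evader) can still go to 6. Fixed point.
Pursuer's winning region = {0, 1, 2, 3, 4, 7, 8}.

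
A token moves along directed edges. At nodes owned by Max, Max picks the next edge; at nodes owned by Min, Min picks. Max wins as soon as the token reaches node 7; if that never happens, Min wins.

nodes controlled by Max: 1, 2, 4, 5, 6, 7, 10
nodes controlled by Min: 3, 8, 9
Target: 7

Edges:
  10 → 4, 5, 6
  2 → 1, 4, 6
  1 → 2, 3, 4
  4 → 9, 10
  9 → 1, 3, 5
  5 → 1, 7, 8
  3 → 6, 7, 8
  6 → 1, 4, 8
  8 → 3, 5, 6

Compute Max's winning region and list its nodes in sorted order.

A0 = {7}
A1: add {5} — 5 (Max) has 5→7.
A2: add {10} — 10 (Max) has 10→5.
A3: add {4} — 4 (Max) has 4→10.
A4: add {1, 2, 6} — 1 (Max) has 1→4; 2 (Max) has 2→4; 6 (Max) has 6→4.
A5 = A4; e.g. 3 (Min) can still go to 8. Fixed point.
Max's winning region = {1, 2, 4, 5, 6, 7, 10}.

1, 2, 4, 5, 6, 7, 10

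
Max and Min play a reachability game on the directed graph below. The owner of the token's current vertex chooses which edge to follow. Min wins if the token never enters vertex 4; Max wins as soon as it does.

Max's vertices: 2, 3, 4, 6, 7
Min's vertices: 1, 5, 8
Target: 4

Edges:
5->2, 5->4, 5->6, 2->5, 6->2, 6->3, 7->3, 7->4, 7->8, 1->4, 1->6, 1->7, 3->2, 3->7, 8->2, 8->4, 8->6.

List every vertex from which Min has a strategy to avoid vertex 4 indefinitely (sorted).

2, 5, 8

A0 = {4}
A1: add {7} — 7 (Max) has 7→4.
A2: add {3} — 3 (Max) has 3→7.
A3: add {6} — 6 (Max) has 6→3.
A4: add {1} — 1 (Min): all of {4, 6, 7} already in.
A5 = A4; e.g. 2 (Max) has no edge into A4. Fixed point.
Max's attractor = {1, 3, 4, 6, 7}; Min avoids the target exactly from the complement.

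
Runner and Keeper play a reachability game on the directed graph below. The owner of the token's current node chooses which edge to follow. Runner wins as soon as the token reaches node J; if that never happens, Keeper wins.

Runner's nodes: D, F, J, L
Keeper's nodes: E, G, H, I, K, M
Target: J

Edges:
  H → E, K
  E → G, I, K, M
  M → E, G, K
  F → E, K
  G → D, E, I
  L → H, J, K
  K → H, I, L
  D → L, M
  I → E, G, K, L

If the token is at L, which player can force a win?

A0 = {J}
A1: add {L} — L (Runner) has L→J.
L ∈ A1, so Runner can force the target.

Runner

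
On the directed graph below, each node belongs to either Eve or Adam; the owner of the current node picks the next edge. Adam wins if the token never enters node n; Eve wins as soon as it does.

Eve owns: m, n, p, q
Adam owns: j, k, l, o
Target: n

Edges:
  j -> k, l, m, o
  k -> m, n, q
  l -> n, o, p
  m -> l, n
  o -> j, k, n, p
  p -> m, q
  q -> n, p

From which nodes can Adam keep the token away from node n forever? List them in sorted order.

j, l, o

A0 = {n}
A1: add {m, q} — m (Eve) has m→n; q (Eve) has q→n.
A2: add {k, p} — k (Adam): all of {m, n, q} already in; p (Eve) has p→m.
A3 = A2; e.g. j (Adam) can still go to l. Fixed point.
Eve's attractor = {k, m, n, p, q}; Adam avoids the target exactly from the complement.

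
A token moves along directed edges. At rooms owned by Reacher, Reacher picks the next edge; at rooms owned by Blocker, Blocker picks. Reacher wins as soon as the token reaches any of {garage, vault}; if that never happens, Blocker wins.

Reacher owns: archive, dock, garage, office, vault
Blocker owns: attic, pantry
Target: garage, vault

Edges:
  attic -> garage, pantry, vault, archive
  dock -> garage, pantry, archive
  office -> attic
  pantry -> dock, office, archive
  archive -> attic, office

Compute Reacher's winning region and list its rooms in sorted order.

dock, garage, vault

A0 = {garage, vault}
A1: add {dock} — dock (Reacher) has dock→garage.
A2 = A1; e.g. attic (Blocker) can still go to pantry. Fixed point.
Reacher's winning region = {dock, garage, vault}.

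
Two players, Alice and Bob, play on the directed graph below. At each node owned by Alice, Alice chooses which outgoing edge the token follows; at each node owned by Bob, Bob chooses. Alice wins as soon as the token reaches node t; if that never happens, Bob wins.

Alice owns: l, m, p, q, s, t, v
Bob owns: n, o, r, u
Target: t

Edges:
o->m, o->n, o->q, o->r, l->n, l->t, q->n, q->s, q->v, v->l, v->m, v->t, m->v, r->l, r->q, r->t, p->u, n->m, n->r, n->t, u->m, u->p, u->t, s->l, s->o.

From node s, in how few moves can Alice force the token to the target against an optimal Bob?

2

A0 = {t}
A1: add {l, v} — l (Alice) has l→t; v (Alice) has v→t.
A2: add {m, q, s} — m (Alice) has m→v; q (Alice) has q→v; s (Alice) has s→l.
s enters the attractor at level 2, so Alice can force the target in 2 moves from there.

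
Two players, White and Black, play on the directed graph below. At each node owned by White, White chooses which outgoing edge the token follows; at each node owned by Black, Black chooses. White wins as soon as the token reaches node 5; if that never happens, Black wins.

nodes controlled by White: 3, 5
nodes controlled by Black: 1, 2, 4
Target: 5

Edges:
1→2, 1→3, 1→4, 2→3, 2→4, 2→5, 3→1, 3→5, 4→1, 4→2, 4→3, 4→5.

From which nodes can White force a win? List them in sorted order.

3, 5

A0 = {5}
A1: add {3} — 3 (White) has 3→5.
A2 = A1; e.g. 1 (Black) can still go to 2. Fixed point.
White's winning region = {3, 5}.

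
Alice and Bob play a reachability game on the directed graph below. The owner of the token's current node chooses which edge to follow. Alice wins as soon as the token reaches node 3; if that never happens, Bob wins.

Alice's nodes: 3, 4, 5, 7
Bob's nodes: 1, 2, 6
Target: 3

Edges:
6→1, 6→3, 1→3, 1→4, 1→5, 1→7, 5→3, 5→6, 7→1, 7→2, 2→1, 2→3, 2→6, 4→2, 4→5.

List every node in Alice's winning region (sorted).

3, 4, 5

A0 = {3}
A1: add {5} — 5 (Alice) has 5→3.
A2: add {4} — 4 (Alice) has 4→5.
A3 = A2; e.g. 1 (Bob) can still go to 7. Fixed point.
Alice's winning region = {3, 4, 5}.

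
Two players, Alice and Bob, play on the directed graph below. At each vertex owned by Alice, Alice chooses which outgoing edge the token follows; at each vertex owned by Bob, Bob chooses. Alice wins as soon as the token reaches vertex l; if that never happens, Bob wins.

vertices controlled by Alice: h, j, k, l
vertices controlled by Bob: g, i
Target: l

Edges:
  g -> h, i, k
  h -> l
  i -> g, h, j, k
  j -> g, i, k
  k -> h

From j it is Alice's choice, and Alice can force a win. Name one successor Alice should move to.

k

A0 = {l}
A1: add {h} — h (Alice) has h→l.
A2: add {k} — k (Alice) has k→h.
A3: add {j} — j (Alice) has j→k.
A4 = A3; e.g. g (Bob) can still go to i. Fixed point.
From j, successor k is in the attractor (rank 2); the other successors g, i are not.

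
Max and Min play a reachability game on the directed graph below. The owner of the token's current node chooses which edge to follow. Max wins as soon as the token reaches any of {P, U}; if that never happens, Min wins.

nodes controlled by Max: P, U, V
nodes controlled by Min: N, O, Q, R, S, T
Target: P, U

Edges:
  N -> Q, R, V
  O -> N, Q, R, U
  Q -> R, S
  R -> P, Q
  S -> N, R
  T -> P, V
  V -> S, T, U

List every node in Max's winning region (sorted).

P, T, U, V

A0 = {P, U}
A1: add {V} — V (Max) has V→U.
A2: add {T} — T (Min): all of {P, V} already in.
A3 = A2; e.g. N (Min) can still go to Q. Fixed point.
Max's winning region = {P, T, U, V}.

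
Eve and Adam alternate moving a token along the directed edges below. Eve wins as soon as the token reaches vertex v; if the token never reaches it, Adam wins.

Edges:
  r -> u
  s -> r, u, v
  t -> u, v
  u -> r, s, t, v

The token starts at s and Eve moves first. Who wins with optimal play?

Track states (vertex, player-to-move).
A0 = {(v,Eve), (v,Adam)}
A1: add {(s,Eve), (t,Eve), (u,Eve)}.
(s,Eve) ∈ A1 ⇒ Eve forces the target.

Eve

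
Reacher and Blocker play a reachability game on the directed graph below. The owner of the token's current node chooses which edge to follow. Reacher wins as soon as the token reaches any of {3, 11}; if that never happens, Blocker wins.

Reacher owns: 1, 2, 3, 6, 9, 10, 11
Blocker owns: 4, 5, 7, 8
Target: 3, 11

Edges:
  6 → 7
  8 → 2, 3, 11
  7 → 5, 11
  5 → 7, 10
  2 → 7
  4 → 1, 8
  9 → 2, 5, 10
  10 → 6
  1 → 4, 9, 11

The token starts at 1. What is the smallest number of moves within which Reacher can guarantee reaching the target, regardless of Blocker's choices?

A0 = {3, 11}
A1: add {1} — 1 (Reacher) has 1→11.
A2 = A1; e.g. 2 (Reacher) has no edge into A1. Fixed point.
1 enters the attractor at level 1, so Reacher can force the target in 1 move from there.

1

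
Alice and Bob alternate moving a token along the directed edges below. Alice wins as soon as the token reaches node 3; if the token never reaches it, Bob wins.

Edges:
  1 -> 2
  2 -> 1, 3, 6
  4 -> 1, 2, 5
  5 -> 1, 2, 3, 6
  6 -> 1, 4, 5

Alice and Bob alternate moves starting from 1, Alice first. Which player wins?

Bob

Track states (vertex, player-to-move).
A0 = {(3,Alice), (3,Bob)}
A1: add {(2,Alice), (5,Alice)}.
A2: add {(1,Bob)}.
A3: add {(4,Alice), (6,Alice)}.
A4 = A3; e.g. (1,Alice) stays out. (1,Alice) never enters ⇒ Bob avoids the target.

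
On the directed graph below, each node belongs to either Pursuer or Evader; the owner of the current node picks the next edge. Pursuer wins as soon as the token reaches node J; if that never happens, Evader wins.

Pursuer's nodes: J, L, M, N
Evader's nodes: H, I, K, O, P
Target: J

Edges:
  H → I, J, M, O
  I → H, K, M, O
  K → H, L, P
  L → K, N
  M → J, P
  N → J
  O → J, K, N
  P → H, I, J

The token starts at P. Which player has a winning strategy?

Evader

A0 = {J}
A1: add {M, N} — M (Pursuer) has M→J; N (Pursuer) has N→J.
A2: add {L} — L (Pursuer) has L→N.
A3 = A2; e.g. H (Evader) can still go to I. Fixed point.
P never enters the attractor, so Evader can avoid the target forever.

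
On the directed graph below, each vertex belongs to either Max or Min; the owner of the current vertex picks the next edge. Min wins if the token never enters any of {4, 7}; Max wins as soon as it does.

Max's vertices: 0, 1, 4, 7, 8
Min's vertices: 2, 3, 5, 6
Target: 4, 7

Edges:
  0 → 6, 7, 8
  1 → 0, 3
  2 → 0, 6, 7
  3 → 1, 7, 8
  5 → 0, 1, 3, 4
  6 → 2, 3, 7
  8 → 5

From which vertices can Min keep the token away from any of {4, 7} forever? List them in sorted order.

A0 = {4, 7}
A1: add {0} — 0 (Max) has 0→7.
A2: add {1} — 1 (Max) has 1→0.
A3 = A2; e.g. 2 (Min) can still go to 6. Fixed point.
Max's attractor = {0, 1, 4, 7}; Min avoids the target exactly from the complement.

2, 3, 5, 6, 8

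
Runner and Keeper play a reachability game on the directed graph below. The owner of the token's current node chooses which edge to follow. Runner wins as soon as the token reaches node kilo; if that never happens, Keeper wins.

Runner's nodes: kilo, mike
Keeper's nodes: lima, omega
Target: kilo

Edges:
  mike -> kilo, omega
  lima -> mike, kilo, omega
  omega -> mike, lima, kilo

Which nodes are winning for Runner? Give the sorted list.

A0 = {kilo}
A1: add {mike} — mike (Runner) has mike→kilo.
A2 = A1; e.g. lima (Keeper) can still go to omega. Fixed point.
Runner's winning region = {kilo, mike}.

kilo, mike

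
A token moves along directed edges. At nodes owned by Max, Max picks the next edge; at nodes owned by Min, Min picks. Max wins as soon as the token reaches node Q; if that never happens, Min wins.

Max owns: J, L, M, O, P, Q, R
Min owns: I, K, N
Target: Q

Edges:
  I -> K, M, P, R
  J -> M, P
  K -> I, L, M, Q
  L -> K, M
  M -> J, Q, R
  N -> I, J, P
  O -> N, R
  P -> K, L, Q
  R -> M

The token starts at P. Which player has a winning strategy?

Max

A0 = {Q}
A1: add {M, P} — M (Max) has M→Q; P (Max) has P→Q.
P ∈ A1, so Max can force the target.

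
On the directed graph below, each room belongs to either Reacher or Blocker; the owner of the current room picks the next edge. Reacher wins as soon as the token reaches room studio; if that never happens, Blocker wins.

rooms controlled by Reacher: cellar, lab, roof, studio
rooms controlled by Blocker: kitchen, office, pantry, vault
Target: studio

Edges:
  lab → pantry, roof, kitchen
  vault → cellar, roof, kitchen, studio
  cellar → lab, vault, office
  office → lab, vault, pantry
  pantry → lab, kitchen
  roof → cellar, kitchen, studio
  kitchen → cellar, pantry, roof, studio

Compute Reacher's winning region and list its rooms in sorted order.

A0 = {studio}
A1: add {roof} — roof (Reacher) has roof→studio.
A2: add {lab} — lab (Reacher) has lab→roof.
A3: add {cellar} — cellar (Reacher) has cellar→lab.
A4 = A3; e.g. vault (Blocker) can still go to kitchen. Fixed point.
Reacher's winning region = {cellar, lab, roof, studio}.

cellar, lab, roof, studio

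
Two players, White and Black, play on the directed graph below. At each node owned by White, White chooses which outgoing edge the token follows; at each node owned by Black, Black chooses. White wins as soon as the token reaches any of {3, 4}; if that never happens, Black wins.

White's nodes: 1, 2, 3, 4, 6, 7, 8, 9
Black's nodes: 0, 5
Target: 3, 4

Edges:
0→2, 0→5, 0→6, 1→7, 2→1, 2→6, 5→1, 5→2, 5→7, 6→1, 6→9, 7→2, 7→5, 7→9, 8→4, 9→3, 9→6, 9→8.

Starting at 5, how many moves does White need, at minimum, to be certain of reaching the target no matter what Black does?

A0 = {3, 4}
A1: add {8, 9} — 8 (White) has 8→4; 9 (White) has 9→3.
A2: add {6, 7} — 6 (White) has 6→9; 7 (White) has 7→9.
A3: add {1, 2} — 1 (White) has 1→7; 2 (White) has 2→6.
A4: add {5} — 5 (Black): all of {1, 2, 7} already in.
5 enters the attractor at level 4, so White can force the target in 4 moves from there.

4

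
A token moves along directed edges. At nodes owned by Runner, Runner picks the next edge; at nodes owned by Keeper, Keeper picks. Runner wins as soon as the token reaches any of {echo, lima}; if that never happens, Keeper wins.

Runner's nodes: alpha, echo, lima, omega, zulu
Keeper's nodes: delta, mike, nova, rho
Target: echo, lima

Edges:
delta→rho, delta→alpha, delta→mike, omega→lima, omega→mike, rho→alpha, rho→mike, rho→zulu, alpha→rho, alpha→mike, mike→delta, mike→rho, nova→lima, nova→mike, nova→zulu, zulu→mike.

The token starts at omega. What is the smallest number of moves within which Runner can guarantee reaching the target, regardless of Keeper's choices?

1

A0 = {echo, lima}
A1: add {omega} — omega (Runner) has omega→lima.
A2 = A1; e.g. delta (Keeper) can still go to rho. Fixed point.
omega enters the attractor at level 1, so Runner can force the target in 1 move from there.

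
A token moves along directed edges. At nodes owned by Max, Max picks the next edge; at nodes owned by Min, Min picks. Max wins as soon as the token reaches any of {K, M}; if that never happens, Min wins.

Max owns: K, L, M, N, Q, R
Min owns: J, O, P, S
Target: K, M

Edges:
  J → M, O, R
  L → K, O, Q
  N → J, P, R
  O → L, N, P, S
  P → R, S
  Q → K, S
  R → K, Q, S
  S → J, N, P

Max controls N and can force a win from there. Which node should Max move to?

R

A0 = {K, M}
A1: add {L, Q, R} — L (Max) has L→K; Q (Max) has Q→K; R (Max) has R→K.
A2: add {N} — N (Max) has N→R.
A3 = A2; e.g. J (Min) can still go to O. Fixed point.
From N, successor R is in the attractor (rank 1); the other successors J, P are not.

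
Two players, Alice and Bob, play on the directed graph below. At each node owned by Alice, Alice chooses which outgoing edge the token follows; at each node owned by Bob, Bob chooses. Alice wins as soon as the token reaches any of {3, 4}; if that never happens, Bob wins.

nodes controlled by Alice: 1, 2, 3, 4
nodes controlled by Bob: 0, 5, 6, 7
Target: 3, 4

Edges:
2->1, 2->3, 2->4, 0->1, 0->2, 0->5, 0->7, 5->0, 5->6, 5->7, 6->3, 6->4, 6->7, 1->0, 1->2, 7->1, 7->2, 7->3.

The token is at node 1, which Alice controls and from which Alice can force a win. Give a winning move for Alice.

A0 = {3, 4}
A1: add {2} — 2 (Alice) has 2→3.
A2: add {1} — 1 (Alice) has 1→2.
A3: add {7} — 7 (Bob): all of {1, 2, 3} already in.
A4: add {6} — 6 (Bob): all of {3, 4, 7} already in.
A5 = A4; e.g. 0 (Bob) can still go to 5. Fixed point.
From 1, successor 2 is in the attractor (rank 1); the other successor 0 is not.

2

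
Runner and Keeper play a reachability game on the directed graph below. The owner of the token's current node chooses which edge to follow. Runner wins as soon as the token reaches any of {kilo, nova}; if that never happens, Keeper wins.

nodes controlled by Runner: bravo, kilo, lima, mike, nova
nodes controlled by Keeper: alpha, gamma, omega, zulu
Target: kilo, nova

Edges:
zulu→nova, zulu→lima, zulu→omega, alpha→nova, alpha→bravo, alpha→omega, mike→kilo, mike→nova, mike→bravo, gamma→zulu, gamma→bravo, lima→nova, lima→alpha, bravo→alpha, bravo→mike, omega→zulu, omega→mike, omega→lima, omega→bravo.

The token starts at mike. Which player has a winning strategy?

Runner

A0 = {kilo, nova}
A1: add {lima, mike} — mike (Runner) has mike→kilo; lima (Runner) has lima→nova.
mike ∈ A1, so Runner can force the target.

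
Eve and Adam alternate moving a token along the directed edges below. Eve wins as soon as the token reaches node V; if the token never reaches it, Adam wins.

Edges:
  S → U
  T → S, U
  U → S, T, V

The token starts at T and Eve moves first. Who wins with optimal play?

Eve

Track states (vertex, player-to-move).
A0 = {(V,Eve), (V,Adam)}
A1: add {(U,Eve)}.
A2: add {(S,Adam)}.
A3: add {(T,Eve)}.
(T,Eve) ∈ A3 ⇒ Eve forces the target.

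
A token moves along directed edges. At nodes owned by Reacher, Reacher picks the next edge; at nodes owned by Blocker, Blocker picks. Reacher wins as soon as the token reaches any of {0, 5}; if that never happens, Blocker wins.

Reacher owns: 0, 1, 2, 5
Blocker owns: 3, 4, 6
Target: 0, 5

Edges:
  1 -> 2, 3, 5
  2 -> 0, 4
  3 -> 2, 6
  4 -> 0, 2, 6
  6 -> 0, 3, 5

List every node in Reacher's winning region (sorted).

A0 = {0, 5}
A1: add {1, 2} — 1 (Reacher) has 1→5; 2 (Reacher) has 2→0.
A2 = A1; e.g. 3 (Blocker) can still go to 6. Fixed point.
Reacher's winning region = {0, 1, 2, 5}.

0, 1, 2, 5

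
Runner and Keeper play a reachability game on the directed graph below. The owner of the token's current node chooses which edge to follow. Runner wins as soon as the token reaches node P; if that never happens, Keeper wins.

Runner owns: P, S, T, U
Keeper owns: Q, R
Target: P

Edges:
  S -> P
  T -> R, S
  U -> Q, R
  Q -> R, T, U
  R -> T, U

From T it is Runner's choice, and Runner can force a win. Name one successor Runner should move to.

A0 = {P}
A1: add {S} — S (Runner) has S→P.
A2: add {T} — T (Runner) has T→S.
A3 = A2; e.g. Q (Keeper) can still go to R. Fixed point.
From T, successor S is in the attractor (rank 1); the other successor R is not.

S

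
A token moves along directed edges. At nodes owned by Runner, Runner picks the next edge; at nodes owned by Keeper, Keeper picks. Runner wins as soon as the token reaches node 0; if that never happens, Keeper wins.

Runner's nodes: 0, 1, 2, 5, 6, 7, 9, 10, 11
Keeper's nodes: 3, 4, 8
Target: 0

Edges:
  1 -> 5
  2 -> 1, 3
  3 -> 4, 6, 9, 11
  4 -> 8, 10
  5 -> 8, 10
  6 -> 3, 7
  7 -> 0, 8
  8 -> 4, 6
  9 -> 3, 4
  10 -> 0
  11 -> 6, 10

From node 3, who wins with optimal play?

A0 = {0}
A1: add {7, 10} — 7 (Runner) has 7→0; 10 (Runner) has 10→0.
A2: add {5, 6, 11} — 5 (Runner) has 5→10; 6 (Runner) has 6→7; 11 (Runner) has 11→10.
A3: add {1} — 1 (Runner) has 1→5.
A4: add {2} — 2 (Runner) has 2→1.
A5 = A4; e.g. 3 (Keeper) can still go to 4. Fixed point.
3 never enters the attractor, so Keeper can avoid the target forever.

Keeper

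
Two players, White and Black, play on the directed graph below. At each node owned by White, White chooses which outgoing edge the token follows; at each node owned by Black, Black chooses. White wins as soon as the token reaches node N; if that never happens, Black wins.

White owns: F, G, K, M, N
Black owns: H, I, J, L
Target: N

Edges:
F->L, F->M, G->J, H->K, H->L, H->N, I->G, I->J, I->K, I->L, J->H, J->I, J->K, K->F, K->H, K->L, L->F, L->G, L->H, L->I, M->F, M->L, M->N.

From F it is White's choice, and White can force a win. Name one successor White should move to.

A0 = {N}
A1: add {M} — M (White) has M→N.
A2: add {F} — F (White) has F→M.
A3: add {K} — K (White) has K→F.
A4 = A3; e.g. G (White) has no edge into A3. Fixed point.
From F, successor M is in the attractor (rank 1); the other successor L is not.

M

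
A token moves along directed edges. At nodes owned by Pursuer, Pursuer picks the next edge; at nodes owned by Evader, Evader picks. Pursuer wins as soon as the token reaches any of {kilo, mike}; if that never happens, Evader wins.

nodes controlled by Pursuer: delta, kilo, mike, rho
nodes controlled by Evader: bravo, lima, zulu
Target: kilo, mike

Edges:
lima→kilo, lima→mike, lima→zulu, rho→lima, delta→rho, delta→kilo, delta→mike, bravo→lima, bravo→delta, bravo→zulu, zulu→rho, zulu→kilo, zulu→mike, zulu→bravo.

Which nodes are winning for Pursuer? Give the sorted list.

A0 = {kilo, mike}
A1: add {delta} — delta (Pursuer) has delta→kilo.
A2 = A1; e.g. lima (Evader) can still go to zulu. Fixed point.
Pursuer's winning region = {delta, kilo, mike}.

delta, kilo, mike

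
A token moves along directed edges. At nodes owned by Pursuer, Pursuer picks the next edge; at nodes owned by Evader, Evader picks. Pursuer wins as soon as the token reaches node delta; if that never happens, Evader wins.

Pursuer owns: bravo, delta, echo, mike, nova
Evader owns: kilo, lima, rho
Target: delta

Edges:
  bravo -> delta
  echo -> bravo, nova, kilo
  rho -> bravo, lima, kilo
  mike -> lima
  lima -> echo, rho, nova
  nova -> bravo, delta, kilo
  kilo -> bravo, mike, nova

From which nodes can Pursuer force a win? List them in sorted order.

A0 = {delta}
A1: add {bravo, nova} — bravo (Pursuer) has bravo→delta; nova (Pursuer) has nova→delta.
A2: add {echo} — echo (Pursuer) has echo→bravo.
A3 = A2; e.g. rho (Evader) can still go to lima. Fixed point.
Pursuer's winning region = {bravo, delta, echo, nova}.

bravo, delta, echo, nova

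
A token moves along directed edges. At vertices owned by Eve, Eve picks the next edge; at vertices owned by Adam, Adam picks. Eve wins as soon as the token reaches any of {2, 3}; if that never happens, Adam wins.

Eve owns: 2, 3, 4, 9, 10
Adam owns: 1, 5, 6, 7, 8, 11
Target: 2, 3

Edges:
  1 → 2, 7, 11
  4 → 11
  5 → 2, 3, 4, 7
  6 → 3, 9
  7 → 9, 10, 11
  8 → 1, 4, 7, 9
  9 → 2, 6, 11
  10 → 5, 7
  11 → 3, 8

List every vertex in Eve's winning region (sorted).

2, 3, 6, 9

A0 = {2, 3}
A1: add {9} — 9 (Eve) has 9→2.
A2: add {6} — 6 (Adam): all of {3, 9} already in.
A3 = A2; e.g. 1 (Adam) can still go to 7. Fixed point.
Eve's winning region = {2, 3, 6, 9}.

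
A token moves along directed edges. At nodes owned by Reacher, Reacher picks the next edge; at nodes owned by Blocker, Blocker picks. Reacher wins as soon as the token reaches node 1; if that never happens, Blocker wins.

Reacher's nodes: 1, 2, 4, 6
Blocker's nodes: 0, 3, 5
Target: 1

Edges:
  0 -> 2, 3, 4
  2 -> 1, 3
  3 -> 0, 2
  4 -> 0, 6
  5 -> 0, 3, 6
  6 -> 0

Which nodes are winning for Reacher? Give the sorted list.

1, 2

A0 = {1}
A1: add {2} — 2 (Reacher) has 2→1.
A2 = A1; e.g. 0 (Blocker) can still go to 3. Fixed point.
Reacher's winning region = {1, 2}.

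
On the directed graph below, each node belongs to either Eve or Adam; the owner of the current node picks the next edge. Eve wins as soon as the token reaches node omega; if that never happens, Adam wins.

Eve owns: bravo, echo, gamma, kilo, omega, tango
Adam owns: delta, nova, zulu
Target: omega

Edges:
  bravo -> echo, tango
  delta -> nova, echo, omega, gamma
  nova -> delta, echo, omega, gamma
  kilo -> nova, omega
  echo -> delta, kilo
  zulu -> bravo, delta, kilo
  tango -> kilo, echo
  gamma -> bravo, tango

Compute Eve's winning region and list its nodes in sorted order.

bravo, echo, gamma, kilo, omega, tango

A0 = {omega}
A1: add {kilo} — kilo (Eve) has kilo→omega.
A2: add {echo, tango} — echo (Eve) has echo→kilo; tango (Eve) has tango→kilo.
A3: add {bravo, gamma} — bravo (Eve) has bravo→echo; gamma (Eve) has gamma→tango.
A4 = A3; e.g. delta (Adam) can still go to nova. Fixed point.
Eve's winning region = {bravo, echo, gamma, kilo, omega, tango}.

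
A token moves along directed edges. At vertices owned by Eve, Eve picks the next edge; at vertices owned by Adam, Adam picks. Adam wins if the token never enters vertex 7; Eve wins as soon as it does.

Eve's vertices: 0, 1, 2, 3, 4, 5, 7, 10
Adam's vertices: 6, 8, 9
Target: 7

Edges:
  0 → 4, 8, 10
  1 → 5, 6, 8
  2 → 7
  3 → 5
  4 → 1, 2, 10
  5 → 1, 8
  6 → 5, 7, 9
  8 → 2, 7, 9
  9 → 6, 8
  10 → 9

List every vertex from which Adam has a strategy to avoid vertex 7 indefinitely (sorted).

1, 3, 5, 6, 8, 9, 10

A0 = {7}
A1: add {2} — 2 (Eve) has 2→7.
A2: add {4} — 4 (Eve) has 4→2.
A3: add {0} — 0 (Eve) has 0→4.
A4 = A3; e.g. 1 (Eve) has no edge into A3. Fixed point.
Eve's attractor = {0, 2, 4, 7}; Adam avoids the target exactly from the complement.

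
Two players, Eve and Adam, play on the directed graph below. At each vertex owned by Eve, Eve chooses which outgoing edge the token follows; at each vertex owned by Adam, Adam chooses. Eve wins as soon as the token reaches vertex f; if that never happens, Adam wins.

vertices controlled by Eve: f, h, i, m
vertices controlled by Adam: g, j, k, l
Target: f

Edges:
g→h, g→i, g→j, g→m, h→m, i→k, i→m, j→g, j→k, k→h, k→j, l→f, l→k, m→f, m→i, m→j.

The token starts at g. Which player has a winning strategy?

Adam

A0 = {f}
A1: add {m} — m (Eve) has m→f.
A2: add {h, i} — h (Eve) has h→m; i (Eve) has i→m.
A3 = A2; e.g. g (Adam) can still go to j. Fixed point.
g never enters the attractor, so Adam can avoid the target forever.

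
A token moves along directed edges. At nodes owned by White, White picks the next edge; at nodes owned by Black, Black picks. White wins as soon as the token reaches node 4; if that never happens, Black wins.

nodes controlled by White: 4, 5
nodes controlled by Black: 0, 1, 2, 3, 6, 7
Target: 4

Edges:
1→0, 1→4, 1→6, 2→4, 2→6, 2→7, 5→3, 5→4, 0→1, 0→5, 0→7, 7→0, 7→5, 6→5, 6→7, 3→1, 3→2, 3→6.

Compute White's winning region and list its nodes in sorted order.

A0 = {4}
A1: add {5} — 5 (White) has 5→4.
A2 = A1; e.g. 0 (Black) can still go to 1. Fixed point.
White's winning region = {4, 5}.

4, 5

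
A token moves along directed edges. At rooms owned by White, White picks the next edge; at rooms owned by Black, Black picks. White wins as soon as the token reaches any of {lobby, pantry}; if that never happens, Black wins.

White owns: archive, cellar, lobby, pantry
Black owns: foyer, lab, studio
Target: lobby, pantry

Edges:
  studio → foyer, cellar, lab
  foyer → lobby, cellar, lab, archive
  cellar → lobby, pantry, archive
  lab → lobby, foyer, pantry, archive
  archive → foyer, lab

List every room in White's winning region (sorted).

cellar, lobby, pantry

A0 = {lobby, pantry}
A1: add {cellar} — cellar (White) has cellar→lobby.
A2 = A1; e.g. studio (Black) can still go to foyer. Fixed point.
White's winning region = {cellar, lobby, pantry}.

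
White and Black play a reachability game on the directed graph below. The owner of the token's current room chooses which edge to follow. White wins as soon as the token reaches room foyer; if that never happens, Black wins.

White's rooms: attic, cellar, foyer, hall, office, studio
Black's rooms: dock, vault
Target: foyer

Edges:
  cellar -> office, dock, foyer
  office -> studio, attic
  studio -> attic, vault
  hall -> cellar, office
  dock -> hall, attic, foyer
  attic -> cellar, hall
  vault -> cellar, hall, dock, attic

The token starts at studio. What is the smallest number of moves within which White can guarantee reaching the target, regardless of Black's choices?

A0 = {foyer}
A1: add {cellar} — cellar (White) has cellar→foyer.
A2: add {attic, hall} — hall (White) has hall→cellar; attic (White) has attic→cellar.
A3: add {dock, office, studio} — office (White) has office→attic; studio (White) has studio→attic; dock (Black): all of {hall, attic, foyer} already in.
studio enters the attractor at level 3, so White can force the target in 3 moves from there.

3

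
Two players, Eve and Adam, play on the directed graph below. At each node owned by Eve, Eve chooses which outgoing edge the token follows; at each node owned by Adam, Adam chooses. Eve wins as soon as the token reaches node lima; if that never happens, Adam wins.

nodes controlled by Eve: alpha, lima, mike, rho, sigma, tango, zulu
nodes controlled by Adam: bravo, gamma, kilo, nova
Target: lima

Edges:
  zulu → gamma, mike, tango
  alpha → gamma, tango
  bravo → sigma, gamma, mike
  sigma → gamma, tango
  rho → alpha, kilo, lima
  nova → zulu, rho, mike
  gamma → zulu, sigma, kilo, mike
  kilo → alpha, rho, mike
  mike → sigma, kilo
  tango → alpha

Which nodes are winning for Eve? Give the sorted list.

lima, rho

A0 = {lima}
A1: add {rho} — rho (Eve) has rho→lima.
A2 = A1; e.g. zulu (Eve) has no edge into A1. Fixed point.
Eve's winning region = {lima, rho}.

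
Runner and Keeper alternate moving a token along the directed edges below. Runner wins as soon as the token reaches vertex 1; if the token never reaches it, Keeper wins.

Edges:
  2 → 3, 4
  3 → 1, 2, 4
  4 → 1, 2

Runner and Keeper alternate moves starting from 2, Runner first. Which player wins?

Track states (vertex, player-to-move).
A0 = {(1,Runner), (1,Keeper)}
A1: add {(3,Runner), (4,Runner)}.
A2: add {(2,Keeper)}.
A3 = A2; e.g. (2,Runner) stays out. (2,Runner) never enters ⇒ Keeper avoids the target.

Keeper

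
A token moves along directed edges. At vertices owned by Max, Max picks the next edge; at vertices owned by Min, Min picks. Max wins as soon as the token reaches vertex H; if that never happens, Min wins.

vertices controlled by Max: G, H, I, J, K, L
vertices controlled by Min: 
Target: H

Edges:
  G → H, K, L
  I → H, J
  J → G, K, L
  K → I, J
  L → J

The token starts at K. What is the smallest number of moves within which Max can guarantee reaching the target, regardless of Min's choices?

A0 = {H}
A1: add {G, I} — G (Max) has G→H; I (Max) has I→H.
A2: add {J, K} — J (Max) has J→G; K (Max) has K→I.
K enters the attractor at level 2, so Max can force the target in 2 moves from there.

2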